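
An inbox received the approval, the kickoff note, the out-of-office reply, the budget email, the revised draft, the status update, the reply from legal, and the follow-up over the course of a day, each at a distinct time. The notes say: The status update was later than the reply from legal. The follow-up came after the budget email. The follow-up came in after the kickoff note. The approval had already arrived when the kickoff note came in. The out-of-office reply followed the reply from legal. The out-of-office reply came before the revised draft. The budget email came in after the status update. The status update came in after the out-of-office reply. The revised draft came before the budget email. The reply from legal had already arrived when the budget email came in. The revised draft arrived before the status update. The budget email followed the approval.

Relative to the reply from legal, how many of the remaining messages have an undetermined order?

Forced after the reply from legal: the budget email, the follow-up, the out-of-office reply, the revised draft, and the status update.
That leaves the approval and the kickoff note with no forced order relative to the reply from legal — 2.

2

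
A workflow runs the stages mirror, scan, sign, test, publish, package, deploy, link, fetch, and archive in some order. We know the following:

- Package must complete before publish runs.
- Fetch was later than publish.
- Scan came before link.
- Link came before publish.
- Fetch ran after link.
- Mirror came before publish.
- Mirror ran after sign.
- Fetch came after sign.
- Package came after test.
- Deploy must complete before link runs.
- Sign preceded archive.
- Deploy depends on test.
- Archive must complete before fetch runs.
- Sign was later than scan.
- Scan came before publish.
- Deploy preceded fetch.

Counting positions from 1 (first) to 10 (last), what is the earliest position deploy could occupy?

2

Test must come before deploy — 1 forced predecessor.
Nothing else is forced ahead of deploy, so its earliest slot is position 1 + 1 = 2.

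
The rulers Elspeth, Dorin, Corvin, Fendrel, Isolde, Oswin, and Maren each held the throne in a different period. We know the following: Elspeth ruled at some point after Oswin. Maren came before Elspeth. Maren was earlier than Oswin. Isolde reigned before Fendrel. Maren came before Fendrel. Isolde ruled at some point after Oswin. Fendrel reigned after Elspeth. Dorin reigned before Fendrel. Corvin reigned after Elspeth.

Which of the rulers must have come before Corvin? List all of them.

Directly stated before Corvin: Elspeth.
Maren reaches Corvin via Maren → Elspeth → Corvin.
Oswin reaches Corvin via Oswin → Elspeth → Corvin.
No chain forces Fendrel (or any of the others) ahead of Corvin.

Elspeth, Maren, Oswin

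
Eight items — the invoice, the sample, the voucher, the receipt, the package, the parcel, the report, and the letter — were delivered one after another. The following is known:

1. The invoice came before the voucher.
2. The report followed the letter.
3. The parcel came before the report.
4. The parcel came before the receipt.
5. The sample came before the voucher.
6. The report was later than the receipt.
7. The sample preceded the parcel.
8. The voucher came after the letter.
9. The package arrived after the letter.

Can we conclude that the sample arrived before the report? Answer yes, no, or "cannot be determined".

yes

Chain the constraints: the sample → the parcel → the report. Each link is directly stated, so the sample comes before the report.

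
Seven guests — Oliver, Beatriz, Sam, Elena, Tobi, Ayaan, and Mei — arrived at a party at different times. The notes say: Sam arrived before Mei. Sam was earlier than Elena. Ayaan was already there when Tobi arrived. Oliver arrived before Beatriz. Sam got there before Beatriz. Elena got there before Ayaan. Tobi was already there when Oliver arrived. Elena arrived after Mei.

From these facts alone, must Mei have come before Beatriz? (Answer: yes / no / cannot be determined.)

yes

Chain the constraints: Mei → Elena → Ayaan → Tobi → Oliver → Beatriz. Each link is directly stated, so Mei comes before Beatriz.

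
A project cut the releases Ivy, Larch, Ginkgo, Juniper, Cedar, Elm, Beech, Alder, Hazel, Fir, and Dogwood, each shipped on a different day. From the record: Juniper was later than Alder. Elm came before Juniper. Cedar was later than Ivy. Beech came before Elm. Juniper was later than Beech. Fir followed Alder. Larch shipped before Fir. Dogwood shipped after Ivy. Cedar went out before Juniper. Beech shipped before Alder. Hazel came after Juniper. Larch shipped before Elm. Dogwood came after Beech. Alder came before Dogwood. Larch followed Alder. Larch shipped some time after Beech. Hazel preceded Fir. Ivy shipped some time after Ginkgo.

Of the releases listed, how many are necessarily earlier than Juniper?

7

Directly stated before Juniper: Alder, Beech, Cedar, and Elm.
Ginkgo reaches Juniper via Ginkgo → Ivy → Cedar → Juniper.
Ivy reaches Juniper via Ivy → Cedar → Juniper.
Larch reaches Juniper via Larch → Elm → Juniper.
That's Alder, Beech, Cedar, Elm, Ginkgo, Ivy, and Larch — 7 in all.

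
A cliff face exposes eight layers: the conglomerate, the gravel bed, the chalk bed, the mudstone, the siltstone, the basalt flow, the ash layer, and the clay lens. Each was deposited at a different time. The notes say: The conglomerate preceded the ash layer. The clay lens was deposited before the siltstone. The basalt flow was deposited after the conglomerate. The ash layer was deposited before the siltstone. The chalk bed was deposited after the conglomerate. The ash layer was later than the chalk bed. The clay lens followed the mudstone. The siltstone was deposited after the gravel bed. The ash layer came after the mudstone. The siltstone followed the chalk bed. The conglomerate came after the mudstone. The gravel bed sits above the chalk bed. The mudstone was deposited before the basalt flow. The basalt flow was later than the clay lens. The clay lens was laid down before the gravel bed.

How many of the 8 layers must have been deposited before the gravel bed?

Directly stated before the gravel bed: the chalk bed and the clay lens.
The conglomerate reaches the gravel bed via the conglomerate → the chalk bed → the gravel bed.
The mudstone reaches the gravel bed via the mudstone → the clay lens → the gravel bed.
No chain forces the basalt flow (or any of the others) ahead of the gravel bed.
That's the chalk bed, the clay lens, the conglomerate, and the mudstone — 4 in all.

4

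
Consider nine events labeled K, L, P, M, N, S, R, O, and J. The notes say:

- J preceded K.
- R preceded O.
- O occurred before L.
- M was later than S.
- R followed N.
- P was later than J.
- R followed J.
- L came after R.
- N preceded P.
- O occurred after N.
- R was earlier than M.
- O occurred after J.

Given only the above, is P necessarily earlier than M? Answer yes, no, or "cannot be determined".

No chain of stated constraints runs from P to M, and none runs from M to P either.
So the relative order of P and M is not fixed by the given facts.

cannot be determined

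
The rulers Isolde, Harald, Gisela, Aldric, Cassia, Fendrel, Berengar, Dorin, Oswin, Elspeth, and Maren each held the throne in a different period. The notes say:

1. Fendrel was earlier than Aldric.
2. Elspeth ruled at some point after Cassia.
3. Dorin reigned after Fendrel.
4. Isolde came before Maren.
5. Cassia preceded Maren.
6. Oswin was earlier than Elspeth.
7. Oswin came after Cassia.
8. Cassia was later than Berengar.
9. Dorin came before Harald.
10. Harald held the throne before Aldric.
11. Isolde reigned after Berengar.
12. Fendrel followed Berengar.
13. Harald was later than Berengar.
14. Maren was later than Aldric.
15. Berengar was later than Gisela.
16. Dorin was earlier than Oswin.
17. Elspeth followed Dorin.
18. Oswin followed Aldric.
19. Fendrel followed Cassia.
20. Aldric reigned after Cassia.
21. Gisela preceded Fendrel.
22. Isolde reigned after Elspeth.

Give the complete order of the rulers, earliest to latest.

Gisela, Berengar, Cassia, Fendrel, Dorin, Harald, Aldric, Oswin, Elspeth, Isolde, Maren

The constraints fix every adjacent pair, so only one ordering works:
Gisela → Berengar → Cassia → Fendrel → Dorin → Harald → Aldric → Oswin → Elspeth → Isolde → Maren.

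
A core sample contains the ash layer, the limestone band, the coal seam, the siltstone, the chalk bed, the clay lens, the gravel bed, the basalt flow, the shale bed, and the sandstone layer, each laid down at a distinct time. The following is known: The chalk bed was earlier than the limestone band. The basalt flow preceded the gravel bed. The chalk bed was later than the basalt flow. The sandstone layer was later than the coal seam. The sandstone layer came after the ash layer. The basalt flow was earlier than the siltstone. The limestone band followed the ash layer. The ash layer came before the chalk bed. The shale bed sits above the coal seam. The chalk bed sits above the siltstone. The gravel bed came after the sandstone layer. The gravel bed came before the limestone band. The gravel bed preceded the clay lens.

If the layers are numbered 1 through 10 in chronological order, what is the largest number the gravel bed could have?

The gravel bed must come before the clay lens and the limestone band — 2 layers forced after it.
Everything else can be placed before the gravel bed in some valid order, so the gravel bed can sit as late as position 10 − 2 = 8.

8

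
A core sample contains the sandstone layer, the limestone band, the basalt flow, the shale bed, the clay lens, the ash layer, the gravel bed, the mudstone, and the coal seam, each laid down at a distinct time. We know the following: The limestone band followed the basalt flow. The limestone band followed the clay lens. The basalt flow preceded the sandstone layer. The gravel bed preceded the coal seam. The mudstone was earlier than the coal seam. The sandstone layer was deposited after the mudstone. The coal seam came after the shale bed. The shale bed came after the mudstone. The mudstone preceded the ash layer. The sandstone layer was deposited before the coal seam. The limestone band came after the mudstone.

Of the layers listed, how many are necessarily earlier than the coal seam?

5

Directly stated before the coal seam: the gravel bed, the mudstone, the sandstone layer, and the shale bed.
The basalt flow reaches the coal seam via the basalt flow → the sandstone layer → the coal seam.
No chain forces the limestone band (or any of the others) ahead of the coal seam.
That's the basalt flow, the gravel bed, the mudstone, the sandstone layer, and the shale bed — 5 in all.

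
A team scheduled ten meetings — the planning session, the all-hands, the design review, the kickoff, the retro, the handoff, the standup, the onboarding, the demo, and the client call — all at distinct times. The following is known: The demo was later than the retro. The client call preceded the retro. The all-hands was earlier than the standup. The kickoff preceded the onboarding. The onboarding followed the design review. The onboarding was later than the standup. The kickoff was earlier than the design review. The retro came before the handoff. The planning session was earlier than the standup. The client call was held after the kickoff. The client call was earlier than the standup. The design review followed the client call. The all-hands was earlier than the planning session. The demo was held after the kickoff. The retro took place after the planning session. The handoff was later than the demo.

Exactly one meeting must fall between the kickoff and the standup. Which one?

Tracing the constraints gives the kickoff → the client call → the standup, so the client call sits after the kickoff and before the standup.
No other meeting is forced both after the kickoff and before the standup.

the client call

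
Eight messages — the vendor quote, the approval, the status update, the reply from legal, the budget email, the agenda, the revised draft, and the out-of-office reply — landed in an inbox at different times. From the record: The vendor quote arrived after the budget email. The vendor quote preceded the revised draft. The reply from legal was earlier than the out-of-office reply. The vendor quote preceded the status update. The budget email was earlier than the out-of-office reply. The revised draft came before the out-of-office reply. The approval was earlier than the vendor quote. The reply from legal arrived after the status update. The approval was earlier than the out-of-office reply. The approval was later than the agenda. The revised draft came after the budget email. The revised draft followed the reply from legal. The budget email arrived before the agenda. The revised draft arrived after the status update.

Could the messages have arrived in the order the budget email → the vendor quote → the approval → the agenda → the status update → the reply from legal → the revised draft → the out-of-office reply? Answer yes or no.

The constraints require the approval before the vendor quote, but in the proposed sequence the vendor quote appears ahead of the approval. That one violation is enough.

no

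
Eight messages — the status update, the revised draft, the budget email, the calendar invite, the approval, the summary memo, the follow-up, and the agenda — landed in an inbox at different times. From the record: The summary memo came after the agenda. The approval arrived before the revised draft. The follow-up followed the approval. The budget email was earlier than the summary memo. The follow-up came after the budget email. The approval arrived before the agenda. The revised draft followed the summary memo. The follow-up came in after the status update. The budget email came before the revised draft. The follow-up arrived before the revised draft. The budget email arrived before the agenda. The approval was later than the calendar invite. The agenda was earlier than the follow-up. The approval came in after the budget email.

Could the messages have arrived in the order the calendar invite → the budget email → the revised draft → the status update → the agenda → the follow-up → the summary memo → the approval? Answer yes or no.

no

The constraints require the approval before the follow-up, but in the proposed sequence the follow-up appears ahead of the approval. That one violation is enough.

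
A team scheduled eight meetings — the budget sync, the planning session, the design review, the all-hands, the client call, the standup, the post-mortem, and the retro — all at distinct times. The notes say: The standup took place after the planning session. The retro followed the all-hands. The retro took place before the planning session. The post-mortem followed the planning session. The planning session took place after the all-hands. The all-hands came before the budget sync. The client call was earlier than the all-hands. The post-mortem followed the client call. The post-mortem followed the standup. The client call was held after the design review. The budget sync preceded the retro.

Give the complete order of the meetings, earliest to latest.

the design review, the client call, the all-hands, the budget sync, the retro, the planning session, the standup, the post-mortem

The constraints fix every adjacent pair, so only one ordering works:
the design review → the client call → the all-hands → the budget sync → the retro → the planning session → the standup → the post-mortem.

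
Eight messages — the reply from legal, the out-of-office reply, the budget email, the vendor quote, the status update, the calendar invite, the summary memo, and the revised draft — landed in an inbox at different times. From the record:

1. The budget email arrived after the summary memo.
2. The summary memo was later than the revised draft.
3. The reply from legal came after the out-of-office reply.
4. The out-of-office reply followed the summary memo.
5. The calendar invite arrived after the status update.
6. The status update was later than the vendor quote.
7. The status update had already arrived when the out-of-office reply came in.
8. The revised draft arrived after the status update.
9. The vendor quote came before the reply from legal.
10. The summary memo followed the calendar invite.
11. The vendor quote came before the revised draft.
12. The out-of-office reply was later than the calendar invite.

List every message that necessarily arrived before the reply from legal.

the calendar invite, the out-of-office reply, the revised draft, the status update, the summary memo, the vendor quote

Directly stated before the reply from legal: the out-of-office reply and the vendor quote.
The calendar invite reaches the reply from legal via the calendar invite → the out-of-office reply → the reply from legal.
The revised draft reaches the reply from legal via the revised draft → the summary memo → the out-of-office reply → the reply from legal.
The status update reaches the reply from legal via the status update → the out-of-office reply → the reply from legal.
Likewise the summary memo reaches the reply from legal by chaining the stated constraints.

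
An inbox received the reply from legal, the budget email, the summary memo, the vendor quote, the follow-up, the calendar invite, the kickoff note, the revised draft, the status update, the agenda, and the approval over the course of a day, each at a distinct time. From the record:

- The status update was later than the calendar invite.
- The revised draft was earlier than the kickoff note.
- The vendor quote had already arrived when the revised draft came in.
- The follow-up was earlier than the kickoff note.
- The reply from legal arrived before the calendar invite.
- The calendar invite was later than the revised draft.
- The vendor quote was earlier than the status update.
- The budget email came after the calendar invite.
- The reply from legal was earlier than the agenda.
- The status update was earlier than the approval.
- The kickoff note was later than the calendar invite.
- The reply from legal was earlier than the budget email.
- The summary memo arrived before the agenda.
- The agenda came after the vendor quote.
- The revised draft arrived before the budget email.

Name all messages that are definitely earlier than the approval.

Directly stated before the approval: the status update.
The calendar invite reaches the approval via the calendar invite → the status update → the approval.
The reply from legal reaches the approval via the reply from legal → the calendar invite → the status update → the approval.
The revised draft reaches the approval via the revised draft → the calendar invite → the status update → the approval.
Likewise the vendor quote reaches the approval by chaining the stated constraints.

the calendar invite, the reply from legal, the revised draft, the status update, the vendor quote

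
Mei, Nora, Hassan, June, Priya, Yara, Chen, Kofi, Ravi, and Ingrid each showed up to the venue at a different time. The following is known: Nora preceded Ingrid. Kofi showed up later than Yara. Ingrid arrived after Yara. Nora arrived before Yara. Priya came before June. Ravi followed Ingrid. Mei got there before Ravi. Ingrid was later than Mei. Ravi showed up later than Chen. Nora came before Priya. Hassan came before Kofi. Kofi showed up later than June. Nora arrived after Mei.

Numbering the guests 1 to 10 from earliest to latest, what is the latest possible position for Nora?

4

Nora must come before Ingrid, June, Kofi, Priya, Ravi, and Yara — 6 guests forced after them.
Everything else can be placed before Nora in some valid order, so Nora can sit as late as position 10 − 6 = 4.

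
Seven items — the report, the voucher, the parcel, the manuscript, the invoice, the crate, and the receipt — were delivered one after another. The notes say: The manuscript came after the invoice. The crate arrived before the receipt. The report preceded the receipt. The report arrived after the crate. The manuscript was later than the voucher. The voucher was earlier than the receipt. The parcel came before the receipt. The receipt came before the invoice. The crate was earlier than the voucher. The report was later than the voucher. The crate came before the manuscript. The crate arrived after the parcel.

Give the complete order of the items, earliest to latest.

the parcel, the crate, the voucher, the report, the receipt, the invoice, the manuscript

The constraints fix every adjacent pair, so only one ordering works:
the parcel → the crate → the voucher → the report → the receipt → the invoice → the manuscript.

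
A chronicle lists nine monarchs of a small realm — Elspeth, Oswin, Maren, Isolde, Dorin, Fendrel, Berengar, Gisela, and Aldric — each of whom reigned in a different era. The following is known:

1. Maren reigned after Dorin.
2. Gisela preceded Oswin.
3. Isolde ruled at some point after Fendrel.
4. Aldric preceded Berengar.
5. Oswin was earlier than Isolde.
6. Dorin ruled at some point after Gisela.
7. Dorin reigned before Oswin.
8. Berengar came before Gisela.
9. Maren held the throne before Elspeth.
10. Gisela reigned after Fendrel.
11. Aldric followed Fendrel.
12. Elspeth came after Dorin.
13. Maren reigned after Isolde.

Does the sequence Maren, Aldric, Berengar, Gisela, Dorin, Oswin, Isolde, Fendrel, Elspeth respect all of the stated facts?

no

The constraints require Fendrel before Aldric, but in the proposed sequence Aldric appears ahead of Fendrel. That one violation is enough.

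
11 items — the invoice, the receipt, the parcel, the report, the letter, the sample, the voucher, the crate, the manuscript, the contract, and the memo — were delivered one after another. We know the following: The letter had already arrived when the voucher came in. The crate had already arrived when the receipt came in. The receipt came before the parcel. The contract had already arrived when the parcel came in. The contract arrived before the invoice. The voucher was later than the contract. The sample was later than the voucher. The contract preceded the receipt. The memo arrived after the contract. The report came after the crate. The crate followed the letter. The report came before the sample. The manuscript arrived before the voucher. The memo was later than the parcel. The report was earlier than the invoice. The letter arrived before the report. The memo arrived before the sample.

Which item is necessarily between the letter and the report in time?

Tracing the constraints gives the letter → the crate → the report, so the crate sits after the letter and before the report.
No other item is forced both after the letter and before the report.

the crate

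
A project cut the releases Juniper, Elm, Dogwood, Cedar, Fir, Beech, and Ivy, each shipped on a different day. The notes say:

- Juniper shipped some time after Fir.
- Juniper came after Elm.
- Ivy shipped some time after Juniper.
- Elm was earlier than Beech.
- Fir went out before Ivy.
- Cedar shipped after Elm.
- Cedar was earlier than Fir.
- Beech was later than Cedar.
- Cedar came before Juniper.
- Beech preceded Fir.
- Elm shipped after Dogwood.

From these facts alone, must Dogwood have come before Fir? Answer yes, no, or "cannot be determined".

yes

Chain the constraints: Dogwood → Elm → Cedar → Fir. Each link is directly stated, so Dogwood comes before Fir.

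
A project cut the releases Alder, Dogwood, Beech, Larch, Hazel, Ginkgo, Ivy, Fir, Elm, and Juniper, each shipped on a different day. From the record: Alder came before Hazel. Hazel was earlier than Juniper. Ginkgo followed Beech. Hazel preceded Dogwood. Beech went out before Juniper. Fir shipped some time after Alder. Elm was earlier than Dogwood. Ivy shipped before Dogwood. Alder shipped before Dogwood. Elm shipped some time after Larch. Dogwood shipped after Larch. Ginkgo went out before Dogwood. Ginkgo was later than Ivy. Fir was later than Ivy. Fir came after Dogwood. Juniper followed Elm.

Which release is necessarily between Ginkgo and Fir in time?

Dogwood

Tracing the constraints gives Ginkgo → Dogwood → Fir, so Dogwood sits after Ginkgo and before Fir.
No other release is forced both after Ginkgo and before Fir.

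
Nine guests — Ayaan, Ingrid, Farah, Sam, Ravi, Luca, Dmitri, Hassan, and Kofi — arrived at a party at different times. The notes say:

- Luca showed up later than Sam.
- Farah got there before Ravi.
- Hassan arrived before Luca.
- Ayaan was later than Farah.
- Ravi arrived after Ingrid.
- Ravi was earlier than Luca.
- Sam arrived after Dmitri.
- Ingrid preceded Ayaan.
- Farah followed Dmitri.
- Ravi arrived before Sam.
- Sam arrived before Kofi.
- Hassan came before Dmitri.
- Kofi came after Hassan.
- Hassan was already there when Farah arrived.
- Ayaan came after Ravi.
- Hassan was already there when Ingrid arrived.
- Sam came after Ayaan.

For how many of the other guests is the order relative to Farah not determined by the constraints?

Forced before Farah: Dmitri and Hassan; forced after Farah: Ayaan, Kofi, Luca, Ravi, and Sam.
That leaves Ingrid with no forced order relative to Farah — 1.

1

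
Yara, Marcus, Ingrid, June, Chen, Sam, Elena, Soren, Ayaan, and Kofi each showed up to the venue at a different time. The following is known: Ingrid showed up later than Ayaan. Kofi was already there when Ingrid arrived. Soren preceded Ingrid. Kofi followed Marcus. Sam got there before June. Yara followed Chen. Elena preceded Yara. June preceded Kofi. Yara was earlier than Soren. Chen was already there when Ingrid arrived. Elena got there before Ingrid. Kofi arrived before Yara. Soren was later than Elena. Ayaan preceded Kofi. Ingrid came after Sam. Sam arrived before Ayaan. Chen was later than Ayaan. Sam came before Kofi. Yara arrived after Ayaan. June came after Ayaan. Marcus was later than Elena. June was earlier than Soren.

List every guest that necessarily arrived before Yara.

Directly stated before Yara: Ayaan, Chen, Elena, and Kofi.
June reaches Yara via June → Kofi → Yara.
Marcus reaches Yara via Marcus → Kofi → Yara.
Sam reaches Yara via Sam → Ayaan → Yara.
No chain forces Ingrid (or any of the others) ahead of Yara.

Ayaan, Chen, Elena, June, Kofi, Marcus, Sam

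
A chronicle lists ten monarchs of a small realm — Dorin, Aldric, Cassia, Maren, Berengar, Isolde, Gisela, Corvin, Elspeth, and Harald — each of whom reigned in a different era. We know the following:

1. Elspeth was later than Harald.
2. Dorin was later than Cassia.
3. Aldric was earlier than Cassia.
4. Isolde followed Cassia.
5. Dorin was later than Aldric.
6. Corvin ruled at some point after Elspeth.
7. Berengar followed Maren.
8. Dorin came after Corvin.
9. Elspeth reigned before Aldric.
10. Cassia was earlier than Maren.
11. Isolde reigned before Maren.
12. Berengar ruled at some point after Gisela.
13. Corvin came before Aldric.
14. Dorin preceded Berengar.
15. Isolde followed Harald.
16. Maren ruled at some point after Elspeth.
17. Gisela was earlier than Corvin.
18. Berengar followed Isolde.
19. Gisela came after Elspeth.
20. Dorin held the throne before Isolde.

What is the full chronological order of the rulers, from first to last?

Harald, Elspeth, Gisela, Corvin, Aldric, Cassia, Dorin, Isolde, Maren, Berengar

The constraints fix every adjacent pair, so only one ordering works:
Harald → Elspeth → Gisela → Corvin → Aldric → Cassia → Dorin → Isolde → Maren → Berengar.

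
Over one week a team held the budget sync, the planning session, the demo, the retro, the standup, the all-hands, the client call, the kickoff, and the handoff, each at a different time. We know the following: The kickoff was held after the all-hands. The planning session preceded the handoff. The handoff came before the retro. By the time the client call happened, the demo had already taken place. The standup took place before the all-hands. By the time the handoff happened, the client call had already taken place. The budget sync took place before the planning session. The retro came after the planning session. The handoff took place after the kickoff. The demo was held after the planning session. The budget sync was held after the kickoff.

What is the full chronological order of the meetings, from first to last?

The constraints fix every adjacent pair, so only one ordering works:
the standup → the all-hands → the kickoff → the budget sync → the planning session → the demo → the client call → the handoff → the retro.

the standup, the all-hands, the kickoff, the budget sync, the planning session, the demo, the client call, the handoff, the retro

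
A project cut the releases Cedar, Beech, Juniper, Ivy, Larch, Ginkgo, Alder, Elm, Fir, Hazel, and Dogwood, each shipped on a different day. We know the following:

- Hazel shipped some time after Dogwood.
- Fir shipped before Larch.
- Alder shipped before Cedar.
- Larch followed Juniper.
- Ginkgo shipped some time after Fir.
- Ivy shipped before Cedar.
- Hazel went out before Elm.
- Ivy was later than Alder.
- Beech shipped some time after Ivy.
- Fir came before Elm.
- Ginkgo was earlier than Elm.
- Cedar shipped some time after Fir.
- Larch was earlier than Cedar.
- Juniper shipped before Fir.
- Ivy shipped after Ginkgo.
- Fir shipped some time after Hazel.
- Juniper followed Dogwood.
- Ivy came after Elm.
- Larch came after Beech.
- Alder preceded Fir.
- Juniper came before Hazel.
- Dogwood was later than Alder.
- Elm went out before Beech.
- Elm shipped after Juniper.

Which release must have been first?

Alder

Alder has a chain of constraints placing it before every other release, so Alder must be first.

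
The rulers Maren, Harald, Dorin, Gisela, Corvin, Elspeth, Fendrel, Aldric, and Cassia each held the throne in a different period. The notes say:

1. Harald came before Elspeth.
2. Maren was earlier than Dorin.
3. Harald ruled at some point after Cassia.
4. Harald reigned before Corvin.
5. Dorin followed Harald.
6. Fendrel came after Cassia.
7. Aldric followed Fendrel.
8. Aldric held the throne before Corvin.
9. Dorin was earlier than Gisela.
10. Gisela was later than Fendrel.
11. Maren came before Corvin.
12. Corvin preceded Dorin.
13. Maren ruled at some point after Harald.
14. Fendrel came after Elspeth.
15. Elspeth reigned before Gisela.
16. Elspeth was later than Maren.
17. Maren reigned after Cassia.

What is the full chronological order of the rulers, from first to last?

Cassia, Harald, Maren, Elspeth, Fendrel, Aldric, Corvin, Dorin, Gisela

The constraints fix every adjacent pair, so only one ordering works:
Cassia → Harald → Maren → Elspeth → Fendrel → Aldric → Corvin → Dorin → Gisela.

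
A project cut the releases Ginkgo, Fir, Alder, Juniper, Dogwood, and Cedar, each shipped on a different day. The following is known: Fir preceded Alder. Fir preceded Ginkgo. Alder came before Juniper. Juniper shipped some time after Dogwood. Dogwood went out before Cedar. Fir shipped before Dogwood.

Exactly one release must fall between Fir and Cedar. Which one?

Tracing the constraints gives Fir → Dogwood → Cedar, so Dogwood sits after Fir and before Cedar.
No other release is forced both after Fir and before Cedar.

Dogwood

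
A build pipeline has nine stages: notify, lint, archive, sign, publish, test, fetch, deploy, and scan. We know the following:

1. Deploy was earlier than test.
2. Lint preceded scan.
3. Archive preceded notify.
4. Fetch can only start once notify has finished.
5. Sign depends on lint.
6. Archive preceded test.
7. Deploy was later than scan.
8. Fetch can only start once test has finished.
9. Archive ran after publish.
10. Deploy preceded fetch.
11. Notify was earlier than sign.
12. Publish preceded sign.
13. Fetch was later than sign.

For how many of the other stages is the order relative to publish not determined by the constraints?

3

Forced after publish: archive, fetch, notify, sign, and test.
That leaves deploy, lint, and scan with no forced order relative to publish — 3.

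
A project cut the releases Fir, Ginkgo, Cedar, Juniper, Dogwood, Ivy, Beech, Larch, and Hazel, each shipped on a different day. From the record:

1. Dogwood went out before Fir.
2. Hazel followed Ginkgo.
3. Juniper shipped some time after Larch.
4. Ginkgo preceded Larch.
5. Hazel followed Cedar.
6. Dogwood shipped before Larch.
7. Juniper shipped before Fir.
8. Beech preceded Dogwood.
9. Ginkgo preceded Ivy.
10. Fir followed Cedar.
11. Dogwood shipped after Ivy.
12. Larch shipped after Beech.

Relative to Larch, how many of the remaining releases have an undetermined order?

Forced before Larch: Beech, Dogwood, Ginkgo, and Ivy; forced after Larch: Fir and Juniper.
That leaves Cedar and Hazel with no forced order relative to Larch — 2.

2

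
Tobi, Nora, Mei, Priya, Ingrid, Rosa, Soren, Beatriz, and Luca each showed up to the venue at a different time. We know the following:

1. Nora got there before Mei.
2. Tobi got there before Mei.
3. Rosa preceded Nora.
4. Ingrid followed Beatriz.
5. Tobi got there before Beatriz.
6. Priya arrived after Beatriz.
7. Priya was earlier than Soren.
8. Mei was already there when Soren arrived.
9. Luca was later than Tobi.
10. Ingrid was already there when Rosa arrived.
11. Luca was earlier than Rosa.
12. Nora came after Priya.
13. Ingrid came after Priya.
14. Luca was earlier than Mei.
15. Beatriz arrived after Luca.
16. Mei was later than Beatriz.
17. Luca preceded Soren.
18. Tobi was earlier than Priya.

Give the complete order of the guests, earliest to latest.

Tobi, Luca, Beatriz, Priya, Ingrid, Rosa, Nora, Mei, Soren

The constraints fix every adjacent pair, so only one ordering works:
Tobi → Luca → Beatriz → Priya → Ingrid → Rosa → Nora → Mei → Soren.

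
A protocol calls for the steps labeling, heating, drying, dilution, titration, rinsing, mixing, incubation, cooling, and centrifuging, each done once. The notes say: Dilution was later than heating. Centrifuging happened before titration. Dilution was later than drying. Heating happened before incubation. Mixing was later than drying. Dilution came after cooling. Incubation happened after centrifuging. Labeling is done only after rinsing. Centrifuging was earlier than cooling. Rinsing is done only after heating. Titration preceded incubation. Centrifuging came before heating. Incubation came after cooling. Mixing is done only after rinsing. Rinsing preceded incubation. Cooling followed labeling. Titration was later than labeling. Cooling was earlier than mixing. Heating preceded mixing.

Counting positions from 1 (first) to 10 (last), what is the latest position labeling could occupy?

5

Labeling must come before cooling, dilution, incubation, mixing, and titration — 5 steps forced after it.
Everything else can be placed before labeling in some valid order, so labeling can sit as late as position 10 − 5 = 5.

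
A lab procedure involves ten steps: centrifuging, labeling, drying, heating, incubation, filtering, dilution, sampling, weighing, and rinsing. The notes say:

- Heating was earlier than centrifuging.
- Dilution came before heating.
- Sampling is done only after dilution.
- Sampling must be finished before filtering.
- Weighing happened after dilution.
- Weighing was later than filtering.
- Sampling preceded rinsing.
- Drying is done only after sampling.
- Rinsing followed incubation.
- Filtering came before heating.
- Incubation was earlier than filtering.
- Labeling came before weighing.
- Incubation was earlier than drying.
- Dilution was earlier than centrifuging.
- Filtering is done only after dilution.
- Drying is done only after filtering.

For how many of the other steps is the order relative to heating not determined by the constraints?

4

Forced before heating: dilution, filtering, incubation, and sampling; forced after heating: centrifuging.
That leaves drying, labeling, rinsing, and weighing with no forced order relative to heating — 4.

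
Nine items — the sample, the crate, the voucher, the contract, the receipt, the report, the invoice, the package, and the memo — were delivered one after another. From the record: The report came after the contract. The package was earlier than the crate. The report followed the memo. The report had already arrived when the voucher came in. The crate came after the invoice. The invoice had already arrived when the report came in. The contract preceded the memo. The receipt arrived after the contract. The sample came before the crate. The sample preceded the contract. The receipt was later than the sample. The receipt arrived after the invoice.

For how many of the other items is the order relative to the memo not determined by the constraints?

Forced before the memo: the contract and the sample; forced after the memo: the report and the voucher.
That leaves the crate, the invoice, the package, and the receipt with no forced order relative to the memo — 4.

4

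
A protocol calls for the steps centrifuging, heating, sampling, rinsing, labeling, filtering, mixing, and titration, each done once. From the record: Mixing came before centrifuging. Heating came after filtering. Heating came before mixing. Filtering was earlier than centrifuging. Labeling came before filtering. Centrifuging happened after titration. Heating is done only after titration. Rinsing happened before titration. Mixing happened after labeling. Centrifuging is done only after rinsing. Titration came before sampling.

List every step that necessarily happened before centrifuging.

Directly stated before centrifuging: filtering, mixing, rinsing, and titration.
Heating reaches centrifuging via heating → mixing → centrifuging.
Labeling reaches centrifuging via labeling → filtering → centrifuging.
No chain forces sampling ahead of centrifuging.

filtering, heating, labeling, mixing, rinsing, titration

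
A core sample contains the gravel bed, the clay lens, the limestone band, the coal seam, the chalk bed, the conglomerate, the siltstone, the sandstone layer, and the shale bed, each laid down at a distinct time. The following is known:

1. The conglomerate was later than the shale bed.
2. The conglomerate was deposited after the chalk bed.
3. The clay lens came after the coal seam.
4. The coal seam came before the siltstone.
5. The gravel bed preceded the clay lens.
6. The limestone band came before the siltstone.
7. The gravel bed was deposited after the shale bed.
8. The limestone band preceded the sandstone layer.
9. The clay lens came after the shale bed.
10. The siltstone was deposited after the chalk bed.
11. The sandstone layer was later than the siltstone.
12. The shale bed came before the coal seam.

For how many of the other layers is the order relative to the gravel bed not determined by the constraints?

Forced before the gravel bed: the shale bed; forced after the gravel bed: the clay lens.
That leaves the chalk bed, the coal seam, the conglomerate, the limestone band, the sandstone layer, and the siltstone with no forced order relative to the gravel bed — 6.

6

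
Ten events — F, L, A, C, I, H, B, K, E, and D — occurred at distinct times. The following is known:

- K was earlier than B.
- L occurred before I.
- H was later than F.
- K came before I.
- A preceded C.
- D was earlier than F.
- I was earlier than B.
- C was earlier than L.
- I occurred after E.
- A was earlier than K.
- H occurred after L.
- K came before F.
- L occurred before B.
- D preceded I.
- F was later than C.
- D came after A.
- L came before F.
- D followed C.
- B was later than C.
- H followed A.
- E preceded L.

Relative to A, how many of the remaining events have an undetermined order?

1

Forced after A: B, C, D, F, H, I, K, and L.
That leaves E with no forced order relative to A — 1.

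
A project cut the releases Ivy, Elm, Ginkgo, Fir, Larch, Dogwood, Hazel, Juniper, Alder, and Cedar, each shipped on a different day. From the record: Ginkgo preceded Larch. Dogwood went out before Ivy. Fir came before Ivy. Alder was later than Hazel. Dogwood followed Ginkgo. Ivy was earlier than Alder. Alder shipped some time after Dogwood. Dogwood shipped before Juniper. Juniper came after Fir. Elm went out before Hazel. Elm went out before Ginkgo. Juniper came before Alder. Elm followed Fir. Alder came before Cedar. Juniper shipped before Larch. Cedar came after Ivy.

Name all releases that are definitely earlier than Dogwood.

Elm, Fir, Ginkgo

Directly stated before Dogwood: Ginkgo.
Elm reaches Dogwood via Elm → Ginkgo → Dogwood.
Fir reaches Dogwood via Fir → Elm → Ginkgo → Dogwood.
No chain forces Larch (or any of the others) ahead of Dogwood.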